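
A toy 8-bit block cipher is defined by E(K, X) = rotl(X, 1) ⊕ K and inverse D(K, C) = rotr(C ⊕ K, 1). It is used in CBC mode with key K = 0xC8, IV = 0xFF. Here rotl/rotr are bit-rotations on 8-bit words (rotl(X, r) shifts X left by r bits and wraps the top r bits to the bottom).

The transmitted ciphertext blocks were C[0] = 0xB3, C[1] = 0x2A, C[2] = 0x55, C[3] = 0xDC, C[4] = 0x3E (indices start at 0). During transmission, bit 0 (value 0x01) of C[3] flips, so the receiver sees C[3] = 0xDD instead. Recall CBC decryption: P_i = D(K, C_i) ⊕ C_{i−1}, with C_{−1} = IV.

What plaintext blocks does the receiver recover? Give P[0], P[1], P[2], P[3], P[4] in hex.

P[0] = 0x42, P[1] = 0xC2, P[2] = 0xE4, P[3] = 0xDF, P[4] = 0xA6

Only C[3] changed, to 0xDD. In CBC, a change in C_i garbles P_i and flips the same bit in P_{i+1}. Decrypting the received ciphertext:
P[0]: D(K, 0xB3) = 0xBD; 0xBD ⊕ 0xFF = 0x42.
P[1]: D(K, 0x2A) = 0x71; 0x71 ⊕ 0xB3 = 0xC2.
P[2]: D(K, 0x55) = 0xCE; 0xCE ⊕ 0x2A = 0xE4.
P[3]: D(K, 0xDD) = 0x8A; 0x8A ⊕ 0x55 = 0xDF.
P[4]: D(K, 0x3E) = 0x7B; 0x7B ⊕ 0xDD = 0xA6.
Blocks that differ from the original plaintext: P[3], P[4].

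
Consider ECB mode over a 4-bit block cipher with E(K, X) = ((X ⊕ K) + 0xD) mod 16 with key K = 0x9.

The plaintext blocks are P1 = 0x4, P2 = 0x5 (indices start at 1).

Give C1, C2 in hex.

C1 = 0xA, C2 = 0x9

ECB encryption: C_i = E(K, P_i).
C1: E(K, 0x4) = 0xA.
C2: E(K, 0x5) = 0x9.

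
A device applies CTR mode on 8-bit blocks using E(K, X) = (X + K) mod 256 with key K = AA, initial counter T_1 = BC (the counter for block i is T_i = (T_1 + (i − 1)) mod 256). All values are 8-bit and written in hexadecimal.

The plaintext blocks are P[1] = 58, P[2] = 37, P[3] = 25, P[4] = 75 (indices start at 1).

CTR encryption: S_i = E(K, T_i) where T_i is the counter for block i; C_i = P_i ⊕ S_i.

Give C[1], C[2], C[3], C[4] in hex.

C[1] = 3E, C[2] = 50, C[3] = 4D, C[4] = 1C

C[1]: T = BC, S = E(K, T) = 66; 58 ⊕ 66 = 3E.
C[2]: T = BD, S = E(K, T) = 67; 37 ⊕ 67 = 50.
C[3]: T = BE, S = E(K, T) = 68; 25 ⊕ 68 = 4D.
C[4]: T = BF, S = E(K, T) = 69; 75 ⊕ 69 = 1C.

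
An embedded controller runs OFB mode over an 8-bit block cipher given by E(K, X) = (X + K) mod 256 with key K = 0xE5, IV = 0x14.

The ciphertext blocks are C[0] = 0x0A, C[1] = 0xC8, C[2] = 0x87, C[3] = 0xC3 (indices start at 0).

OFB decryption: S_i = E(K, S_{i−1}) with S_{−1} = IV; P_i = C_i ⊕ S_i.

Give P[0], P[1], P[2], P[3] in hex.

P[0] = 0xF3, P[1] = 0x16, P[2] = 0x44, P[3] = 0x6B

P[0]: S = E(K, 0x14) = 0xF9; 0x0A ⊕ 0xF9 = 0xF3.
P[1]: S = E(K, 0xF9) = 0xDE; 0xC8 ⊕ 0xDE = 0x16.
P[2]: S = E(K, 0xDE) = 0xC3; 0x87 ⊕ 0xC3 = 0x44.
P[3]: S = E(K, 0xC3) = 0xA8; 0xC3 ⊕ 0xA8 = 0x6B.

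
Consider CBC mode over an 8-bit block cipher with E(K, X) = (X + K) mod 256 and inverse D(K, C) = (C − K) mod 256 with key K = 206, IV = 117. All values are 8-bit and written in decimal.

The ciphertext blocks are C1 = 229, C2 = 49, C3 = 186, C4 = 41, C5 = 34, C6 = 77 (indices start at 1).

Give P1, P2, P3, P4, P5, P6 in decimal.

CBC decryption: P_i = D(K, C_i) ⊕ C_{i−1}, with C_{0} = IV.
P1: D(K, 229) = 23; 23 ⊕ 117 = 98.
P2: D(K, 49) = 99; 99 ⊕ 229 = 134.
P3: D(K, 186) = 236; 236 ⊕ 49 = 221.
P4: D(K, 41) = 91; 91 ⊕ 186 = 225.
P5: D(K, 34) = 84; 84 ⊕ 41 = 125.
P6: D(K, 77) = 127; 127 ⊕ 34 = 93.

P1 = 98, P2 = 134, P3 = 221, P4 = 225, P5 = 125, P6 = 93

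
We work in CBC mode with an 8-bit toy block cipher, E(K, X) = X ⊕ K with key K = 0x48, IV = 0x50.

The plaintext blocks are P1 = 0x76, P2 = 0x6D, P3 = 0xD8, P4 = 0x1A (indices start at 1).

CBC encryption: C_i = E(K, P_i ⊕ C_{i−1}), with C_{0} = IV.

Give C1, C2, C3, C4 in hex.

C1 = 0x6E, C2 = 0x4B, C3 = 0xDB, C4 = 0x89

C1: P1 ⊕ 0x50 = 0x26; E(K, 0x26) = 0x6E.
C2: P2 ⊕ 0x6E = 0x03; E(K, 0x03) = 0x4B.
C3: P3 ⊕ 0x4B = 0x93; E(K, 0x93) = 0xDB.
C4: P4 ⊕ 0xDB = 0xC1; E(K, 0xC1) = 0x89.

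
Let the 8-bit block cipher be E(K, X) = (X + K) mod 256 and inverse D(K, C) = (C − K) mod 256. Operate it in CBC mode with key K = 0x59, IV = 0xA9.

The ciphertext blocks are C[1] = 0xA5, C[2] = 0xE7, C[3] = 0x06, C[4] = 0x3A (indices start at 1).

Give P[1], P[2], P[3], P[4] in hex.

CBC decryption: P_i = D(K, C_i) ⊕ C_{i−1}, with C_{0} = IV.
P[1]: D(K, 0xA5) = 0x4C; 0x4C ⊕ 0xA9 = 0xE5.
P[2]: D(K, 0xE7) = 0x8E; 0x8E ⊕ 0xA5 = 0x2B.
P[3]: D(K, 0x06) = 0xAD; 0xAD ⊕ 0xE7 = 0x4A.
P[4]: D(K, 0x3A) = 0xE1; 0xE1 ⊕ 0x06 = 0xE7.

P[1] = 0xE5, P[2] = 0x2B, P[3] = 0x4A, P[4] = 0xE7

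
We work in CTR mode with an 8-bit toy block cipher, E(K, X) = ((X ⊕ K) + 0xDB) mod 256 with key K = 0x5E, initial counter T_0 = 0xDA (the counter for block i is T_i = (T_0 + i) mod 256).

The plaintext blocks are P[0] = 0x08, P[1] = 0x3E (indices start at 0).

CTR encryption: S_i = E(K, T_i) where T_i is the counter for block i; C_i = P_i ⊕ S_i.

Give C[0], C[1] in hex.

C[0] = 0x57, C[1] = 0x5E

C[0]: T = 0xDA, S = E(K, T) = 0x5F; 0x08 ⊕ 0x5F = 0x57.
C[1]: T = 0xDB, S = E(K, T) = 0x60; 0x3E ⊕ 0x60 = 0x5E.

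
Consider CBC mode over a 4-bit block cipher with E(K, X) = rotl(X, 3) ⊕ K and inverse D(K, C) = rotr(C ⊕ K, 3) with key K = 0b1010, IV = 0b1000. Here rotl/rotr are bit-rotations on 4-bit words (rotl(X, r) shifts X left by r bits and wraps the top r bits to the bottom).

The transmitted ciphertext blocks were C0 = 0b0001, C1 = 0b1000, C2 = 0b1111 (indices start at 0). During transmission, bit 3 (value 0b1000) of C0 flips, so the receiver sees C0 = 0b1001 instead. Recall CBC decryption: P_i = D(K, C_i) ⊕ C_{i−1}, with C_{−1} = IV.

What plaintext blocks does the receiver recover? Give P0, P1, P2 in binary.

Only C0 changed, to 0b1001. In CBC, a change in C_i garbles P_i and flips the same bit in P_{i+1}. Decrypting the received ciphertext:
P0: D(K, 0b1001) = 0b0110; 0b0110 ⊕ 0b1000 = 0b1110.
P1: D(K, 0b1000) = 0b0100; 0b0100 ⊕ 0b1001 = 0b1101.
P2: D(K, 0b1111) = 0b1010; 0b1010 ⊕ 0b1000 = 0b0010.
Blocks that differ from the original plaintext: P0, P1.

P0 = 0b1110, P1 = 0b1101, P2 = 0b0010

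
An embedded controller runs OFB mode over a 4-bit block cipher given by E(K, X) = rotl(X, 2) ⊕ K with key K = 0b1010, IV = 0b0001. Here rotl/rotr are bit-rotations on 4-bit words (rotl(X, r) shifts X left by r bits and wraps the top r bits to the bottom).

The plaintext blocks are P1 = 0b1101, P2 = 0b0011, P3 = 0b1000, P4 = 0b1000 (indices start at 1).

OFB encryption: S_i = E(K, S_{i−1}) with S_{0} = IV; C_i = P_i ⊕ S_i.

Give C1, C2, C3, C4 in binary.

C1 = 0b0011, C2 = 0b0010, C3 = 0b0110, C4 = 0b1001

C1: S = E(K, 0b0001) = 0b1110; 0b1101 ⊕ 0b1110 = 0b0011.
C2: S = E(K, 0b1110) = 0b0001; 0b0011 ⊕ 0b0001 = 0b0010.
C3: S = E(K, 0b0001) = 0b1110; 0b1000 ⊕ 0b1110 = 0b0110.
C4: S = E(K, 0b1110) = 0b0001; 0b1000 ⊕ 0b0001 = 0b1001.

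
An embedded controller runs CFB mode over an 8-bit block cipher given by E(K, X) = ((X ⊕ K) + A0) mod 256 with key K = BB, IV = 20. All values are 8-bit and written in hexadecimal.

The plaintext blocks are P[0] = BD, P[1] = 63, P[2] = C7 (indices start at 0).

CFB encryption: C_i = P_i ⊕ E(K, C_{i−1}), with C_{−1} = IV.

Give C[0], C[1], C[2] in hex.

C[0] = 86, C[1] = BE, C[2] = 62

C[0]: E(K, 20) = 3B; BD ⊕ 3B = 86.
C[1]: E(K, 86) = DD; 63 ⊕ DD = BE.
C[2]: E(K, BE) = A5; C7 ⊕ A5 = 62.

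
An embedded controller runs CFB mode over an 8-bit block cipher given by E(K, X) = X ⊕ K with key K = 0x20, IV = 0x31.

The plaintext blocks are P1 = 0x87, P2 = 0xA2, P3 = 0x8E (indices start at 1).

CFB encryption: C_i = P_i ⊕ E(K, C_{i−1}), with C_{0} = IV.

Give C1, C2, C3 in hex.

C1 = 0x96, C2 = 0x14, C3 = 0xBA

C1: E(K, 0x31) = 0x11; 0x87 ⊕ 0x11 = 0x96.
C2: E(K, 0x96) = 0xB6; 0xA2 ⊕ 0xB6 = 0x14.
C3: E(K, 0x14) = 0x34; 0x8E ⊕ 0x34 = 0xBA.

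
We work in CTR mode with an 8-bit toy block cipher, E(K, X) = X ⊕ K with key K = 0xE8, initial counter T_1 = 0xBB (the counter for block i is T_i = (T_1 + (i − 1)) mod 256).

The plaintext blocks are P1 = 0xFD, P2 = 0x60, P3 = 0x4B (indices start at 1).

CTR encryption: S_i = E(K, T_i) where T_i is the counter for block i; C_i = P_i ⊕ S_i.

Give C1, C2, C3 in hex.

C1 = 0xAE, C2 = 0x34, C3 = 0x1E

C1: T = 0xBB, S = E(K, T) = 0x53; 0xFD ⊕ 0x53 = 0xAE.
C2: T = 0xBC, S = E(K, T) = 0x54; 0x60 ⊕ 0x54 = 0x34.
C3: T = 0xBD, S = E(K, T) = 0x55; 0x4B ⊕ 0x55 = 0x1E.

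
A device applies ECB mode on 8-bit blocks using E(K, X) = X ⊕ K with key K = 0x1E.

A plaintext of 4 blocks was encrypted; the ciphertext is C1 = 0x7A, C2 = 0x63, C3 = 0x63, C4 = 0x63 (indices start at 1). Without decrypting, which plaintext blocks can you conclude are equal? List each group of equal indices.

P2 = P3 = P4

ECB encrypts each block independently with the same key, so equal ciphertext blocks imply equal plaintext blocks.
C2 = C3 = C4 = 0x63, so P2 = P3 = P4.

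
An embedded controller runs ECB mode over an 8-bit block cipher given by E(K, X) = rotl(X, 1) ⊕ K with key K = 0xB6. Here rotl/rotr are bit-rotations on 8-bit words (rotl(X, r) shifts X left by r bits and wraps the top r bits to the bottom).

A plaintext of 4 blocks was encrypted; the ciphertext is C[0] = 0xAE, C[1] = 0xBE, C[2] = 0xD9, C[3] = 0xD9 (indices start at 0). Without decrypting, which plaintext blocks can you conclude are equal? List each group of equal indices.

P[2] = P[3]

ECB encrypts each block independently with the same key, so equal ciphertext blocks imply equal plaintext blocks.
C[2] = C[3] = 0xD9, so P[2] = P[3].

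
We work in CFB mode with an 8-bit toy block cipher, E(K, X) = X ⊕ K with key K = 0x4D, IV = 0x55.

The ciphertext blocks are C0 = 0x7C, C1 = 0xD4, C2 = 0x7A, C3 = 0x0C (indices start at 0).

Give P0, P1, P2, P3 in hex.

CFB decryption: P_i = C_i ⊕ E(K, C_{i−1}), with C_{−1} = IV.
P0: E(K, 0x55) = 0x18; 0x7C ⊕ 0x18 = 0x64.
P1: E(K, 0x7C) = 0x31; 0xD4 ⊕ 0x31 = 0xE5.
P2: E(K, 0xD4) = 0x99; 0x7A ⊕ 0x99 = 0xE3.
P3: E(K, 0x7A) = 0x37; 0x0C ⊕ 0x37 = 0x3B.

P0 = 0x64, P1 = 0xE5, P2 = 0xE3, P3 = 0x3B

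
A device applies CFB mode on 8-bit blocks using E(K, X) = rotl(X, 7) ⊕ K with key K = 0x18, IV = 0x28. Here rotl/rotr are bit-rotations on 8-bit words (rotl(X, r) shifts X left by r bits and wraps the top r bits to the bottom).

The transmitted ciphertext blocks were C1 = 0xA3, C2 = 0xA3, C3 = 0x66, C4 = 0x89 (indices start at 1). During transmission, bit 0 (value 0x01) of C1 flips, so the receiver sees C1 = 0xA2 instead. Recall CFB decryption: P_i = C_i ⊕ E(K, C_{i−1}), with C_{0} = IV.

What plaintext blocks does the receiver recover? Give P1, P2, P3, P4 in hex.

P1 = 0xAE, P2 = 0xEA, P3 = 0xAF, P4 = 0xA2

Only C1 changed, to 0xA2. In CFB, a change in C_i flips the same bit in P_i and garbles P_{i+1}. Decrypting the received ciphertext:
P1: E(K, 0x28) = 0x0C; 0xA2 ⊕ 0x0C = 0xAE.
P2: E(K, 0xA2) = 0x49; 0xA3 ⊕ 0x49 = 0xEA.
P3: E(K, 0xA3) = 0xC9; 0x66 ⊕ 0xC9 = 0xAF.
P4: E(K, 0x66) = 0x2B; 0x89 ⊕ 0x2B = 0xA2.
Blocks that differ from the original plaintext: P1, P2.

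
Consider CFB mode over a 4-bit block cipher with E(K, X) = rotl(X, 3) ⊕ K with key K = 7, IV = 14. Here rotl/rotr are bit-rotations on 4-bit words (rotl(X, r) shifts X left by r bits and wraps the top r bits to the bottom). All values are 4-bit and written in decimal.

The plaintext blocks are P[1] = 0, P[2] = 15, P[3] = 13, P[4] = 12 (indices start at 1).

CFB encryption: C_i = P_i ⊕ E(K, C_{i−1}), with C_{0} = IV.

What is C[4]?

C[4] = 12

C[1]: E(K, 14) = 0; 0 ⊕ 0 = 0.
C[2]: E(K, 0) = 7; 15 ⊕ 7 = 8.
C[3]: E(K, 8) = 3; 13 ⊕ 3 = 14.
C[4]: E(K, 14) = 0; 12 ⊕ 0 = 12.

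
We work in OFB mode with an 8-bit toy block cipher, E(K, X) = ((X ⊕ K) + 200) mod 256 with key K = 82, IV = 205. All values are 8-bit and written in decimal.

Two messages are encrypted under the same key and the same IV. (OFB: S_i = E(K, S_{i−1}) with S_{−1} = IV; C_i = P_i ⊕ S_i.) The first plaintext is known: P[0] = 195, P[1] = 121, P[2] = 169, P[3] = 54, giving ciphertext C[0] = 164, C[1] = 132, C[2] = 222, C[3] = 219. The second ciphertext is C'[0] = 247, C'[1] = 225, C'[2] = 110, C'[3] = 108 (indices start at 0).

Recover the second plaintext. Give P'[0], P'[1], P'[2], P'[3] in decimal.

P'[0] = 144, P'[1] = 28, P'[2] = 25, P'[3] = 129

In OFB with a reused IV, both messages share the same keystream S_i, so C_i ⊕ C'_i = P_i ⊕ P'_i and thus P'_i = P_i ⊕ C_i ⊕ C'_i.
P'[0]: 195 ⊕ 164 ⊕ 247 = 144.
P'[1]: 121 ⊕ 132 ⊕ 225 = 28.
P'[2]: 169 ⊕ 222 ⊕ 110 = 25.
P'[3]: 54 ⊕ 219 ⊕ 108 = 129.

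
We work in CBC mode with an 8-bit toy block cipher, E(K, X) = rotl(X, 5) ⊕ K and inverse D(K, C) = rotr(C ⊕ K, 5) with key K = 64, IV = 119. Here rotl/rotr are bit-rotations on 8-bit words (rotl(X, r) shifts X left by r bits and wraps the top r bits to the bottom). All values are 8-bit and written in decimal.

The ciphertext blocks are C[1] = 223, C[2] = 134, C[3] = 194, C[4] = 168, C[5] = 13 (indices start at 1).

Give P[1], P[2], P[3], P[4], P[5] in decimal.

CBC decryption: P_i = D(K, C_i) ⊕ C_{i−1}, with C_{0} = IV.
P[1]: D(K, 223) = 252; 252 ⊕ 119 = 139.
P[2]: D(K, 134) = 54; 54 ⊕ 223 = 233.
P[3]: D(K, 194) = 20; 20 ⊕ 134 = 146.
P[4]: D(K, 168) = 71; 71 ⊕ 194 = 133.
P[5]: D(K, 13) = 106; 106 ⊕ 168 = 194.

P[1] = 139, P[2] = 233, P[3] = 146, P[4] = 133, P[5] = 194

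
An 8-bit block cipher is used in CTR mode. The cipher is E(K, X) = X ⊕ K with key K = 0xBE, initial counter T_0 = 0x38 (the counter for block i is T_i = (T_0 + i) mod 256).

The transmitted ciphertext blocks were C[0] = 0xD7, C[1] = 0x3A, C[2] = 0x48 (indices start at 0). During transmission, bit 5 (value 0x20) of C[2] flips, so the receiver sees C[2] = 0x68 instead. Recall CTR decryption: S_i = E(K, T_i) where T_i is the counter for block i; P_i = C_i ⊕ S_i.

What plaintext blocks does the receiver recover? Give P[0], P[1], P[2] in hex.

Only C[2] changed, to 0x68. In CTR, a change in C_i flips the same bit in P_i only; the keystream is unaffected. Decrypting the received ciphertext:
P[0]: T = 0x38, S = E(K, T) = 0x86; 0xD7 ⊕ 0x86 = 0x51.
P[1]: T = 0x39, S = E(K, T) = 0x87; 0x3A ⊕ 0x87 = 0xBD.
P[2]: T = 0x3A, S = E(K, T) = 0x84; 0x68 ⊕ 0x84 = 0xEC.
Blocks that differ from the original plaintext: P[2].

P[0] = 0x51, P[1] = 0xBD, P[2] = 0xEC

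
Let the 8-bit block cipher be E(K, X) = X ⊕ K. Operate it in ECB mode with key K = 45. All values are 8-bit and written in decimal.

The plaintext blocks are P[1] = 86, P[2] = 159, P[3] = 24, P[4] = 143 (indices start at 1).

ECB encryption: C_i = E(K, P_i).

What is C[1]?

C[1]: E(K, 86) = 123.

C[1] = 123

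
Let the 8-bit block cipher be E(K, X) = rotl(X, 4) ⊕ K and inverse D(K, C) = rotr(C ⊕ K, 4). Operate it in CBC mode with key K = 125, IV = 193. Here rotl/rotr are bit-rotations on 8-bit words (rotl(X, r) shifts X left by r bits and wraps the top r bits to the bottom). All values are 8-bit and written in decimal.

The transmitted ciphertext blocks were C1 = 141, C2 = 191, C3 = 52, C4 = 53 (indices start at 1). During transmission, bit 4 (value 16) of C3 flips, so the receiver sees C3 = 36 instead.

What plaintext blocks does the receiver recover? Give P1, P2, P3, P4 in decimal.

P1 = 206, P2 = 161, P3 = 42, P4 = 160

CBC decryption: P_i = D(K, C_i) ⊕ C_{i−1}, with C_{0} = IV.
Only C3 changed, to 36. In CBC, a change in C_i garbles P_i and flips the same bit in P_{i+1}. Decrypting the received ciphertext:
P1: D(K, 141) = 15; 15 ⊕ 193 = 206.
P2: D(K, 191) = 44; 44 ⊕ 141 = 161.
P3: D(K, 36) = 149; 149 ⊕ 191 = 42.
P4: D(K, 53) = 132; 132 ⊕ 36 = 160.
Blocks that differ from the original plaintext: P3, P4.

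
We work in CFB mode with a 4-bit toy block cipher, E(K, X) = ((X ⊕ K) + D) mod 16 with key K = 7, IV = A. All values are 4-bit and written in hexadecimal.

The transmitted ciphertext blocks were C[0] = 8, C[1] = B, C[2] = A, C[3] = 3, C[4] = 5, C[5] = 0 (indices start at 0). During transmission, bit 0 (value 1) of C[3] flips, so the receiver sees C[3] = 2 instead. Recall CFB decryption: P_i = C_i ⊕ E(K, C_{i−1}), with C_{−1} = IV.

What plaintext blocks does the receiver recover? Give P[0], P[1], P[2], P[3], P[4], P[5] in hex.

P[0] = 2, P[1] = 7, P[2] = 3, P[3] = 8, P[4] = 7, P[5] = F

Only C[3] changed, to 2. In CFB, a change in C_i flips the same bit in P_i and garbles P_{i+1}. Decrypting the received ciphertext:
P[0]: E(K, A) = A; 8 ⊕ A = 2.
P[1]: E(K, 8) = C; B ⊕ C = 7.
P[2]: E(K, B) = 9; A ⊕ 9 = 3.
P[3]: E(K, A) = A; 2 ⊕ A = 8.
P[4]: E(K, 2) = 2; 5 ⊕ 2 = 7.
P[5]: E(K, 5) = F; 0 ⊕ F = F.
Blocks that differ from the original plaintext: P[3], P[4].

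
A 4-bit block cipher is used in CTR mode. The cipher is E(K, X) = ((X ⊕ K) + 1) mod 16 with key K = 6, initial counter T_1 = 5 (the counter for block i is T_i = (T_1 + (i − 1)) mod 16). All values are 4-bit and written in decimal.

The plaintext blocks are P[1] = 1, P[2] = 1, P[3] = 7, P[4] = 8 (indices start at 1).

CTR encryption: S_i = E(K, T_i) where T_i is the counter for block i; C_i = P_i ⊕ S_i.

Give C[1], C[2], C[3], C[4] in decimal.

C[1] = 5, C[2] = 0, C[3] = 5, C[4] = 7

C[1]: T = 5, S = E(K, T) = 4; 1 ⊕ 4 = 5.
C[2]: T = 6, S = E(K, T) = 1; 1 ⊕ 1 = 0.
C[3]: T = 7, S = E(K, T) = 2; 7 ⊕ 2 = 5.
C[4]: T = 8, S = E(K, T) = 15; 8 ⊕ 15 = 7.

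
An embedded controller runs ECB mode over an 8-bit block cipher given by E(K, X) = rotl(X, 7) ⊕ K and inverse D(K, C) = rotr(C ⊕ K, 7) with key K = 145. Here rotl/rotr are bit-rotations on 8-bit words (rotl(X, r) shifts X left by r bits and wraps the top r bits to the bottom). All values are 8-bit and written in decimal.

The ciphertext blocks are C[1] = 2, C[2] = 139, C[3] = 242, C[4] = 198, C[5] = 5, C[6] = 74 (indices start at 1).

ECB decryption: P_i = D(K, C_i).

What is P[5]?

P[5]: D(K, 5) = 41.

P[5] = 41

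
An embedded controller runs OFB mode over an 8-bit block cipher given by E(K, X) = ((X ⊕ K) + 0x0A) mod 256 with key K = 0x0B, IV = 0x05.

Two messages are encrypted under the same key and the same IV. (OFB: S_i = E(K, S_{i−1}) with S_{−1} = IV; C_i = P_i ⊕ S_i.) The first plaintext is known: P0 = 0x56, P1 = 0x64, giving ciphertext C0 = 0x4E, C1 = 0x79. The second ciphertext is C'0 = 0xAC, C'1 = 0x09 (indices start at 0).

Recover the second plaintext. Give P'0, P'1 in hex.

P'0 = 0xB4, P'1 = 0x14

In OFB with a reused IV, both messages share the same keystream S_i, so C_i ⊕ C'_i = P_i ⊕ P'_i and thus P'_i = P_i ⊕ C_i ⊕ C'_i.
P'0: 0x56 ⊕ 0x4E ⊕ 0xAC = 0xB4.
P'1: 0x64 ⊕ 0x79 ⊕ 0x09 = 0x14.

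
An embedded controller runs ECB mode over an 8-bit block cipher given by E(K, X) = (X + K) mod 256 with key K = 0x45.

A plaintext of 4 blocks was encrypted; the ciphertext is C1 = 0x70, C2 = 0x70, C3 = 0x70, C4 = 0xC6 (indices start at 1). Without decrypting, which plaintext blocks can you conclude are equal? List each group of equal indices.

P1 = P2 = P3

ECB encrypts each block independently with the same key, so equal ciphertext blocks imply equal plaintext blocks.
C1 = C2 = C3 = 0x70, so P1 = P2 = P3.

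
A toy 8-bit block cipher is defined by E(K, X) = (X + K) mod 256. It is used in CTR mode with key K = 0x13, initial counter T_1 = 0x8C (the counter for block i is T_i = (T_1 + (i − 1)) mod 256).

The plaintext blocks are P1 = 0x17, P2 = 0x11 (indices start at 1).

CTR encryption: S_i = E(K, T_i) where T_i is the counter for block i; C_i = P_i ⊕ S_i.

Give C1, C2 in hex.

C1: T = 0x8C, S = E(K, T) = 0x9F; 0x17 ⊕ 0x9F = 0x88.
C2: T = 0x8D, S = E(K, T) = 0xA0; 0x11 ⊕ 0xA0 = 0xB1.

C1 = 0x88, C2 = 0xB1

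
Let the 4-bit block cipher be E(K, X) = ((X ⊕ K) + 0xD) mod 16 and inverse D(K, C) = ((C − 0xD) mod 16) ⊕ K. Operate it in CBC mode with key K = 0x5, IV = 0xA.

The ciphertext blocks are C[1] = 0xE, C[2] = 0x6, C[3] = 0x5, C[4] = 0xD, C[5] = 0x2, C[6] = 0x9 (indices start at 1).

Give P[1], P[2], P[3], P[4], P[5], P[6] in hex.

P[1] = 0xE, P[2] = 0x2, P[3] = 0xB, P[4] = 0x0, P[5] = 0xD, P[6] = 0xB

CBC decryption: P_i = D(K, C_i) ⊕ C_{i−1}, with C_{0} = IV.
P[1]: D(K, 0xE) = 0x4; 0x4 ⊕ 0xA = 0xE.
P[2]: D(K, 0x6) = 0xC; 0xC ⊕ 0xE = 0x2.
P[3]: D(K, 0x5) = 0xD; 0xD ⊕ 0x6 = 0xB.
P[4]: D(K, 0xD) = 0x5; 0x5 ⊕ 0x5 = 0x0.
P[5]: D(K, 0x2) = 0x0; 0x0 ⊕ 0xD = 0xD.
P[6]: D(K, 0x9) = 0x9; 0x9 ⊕ 0x2 = 0xB.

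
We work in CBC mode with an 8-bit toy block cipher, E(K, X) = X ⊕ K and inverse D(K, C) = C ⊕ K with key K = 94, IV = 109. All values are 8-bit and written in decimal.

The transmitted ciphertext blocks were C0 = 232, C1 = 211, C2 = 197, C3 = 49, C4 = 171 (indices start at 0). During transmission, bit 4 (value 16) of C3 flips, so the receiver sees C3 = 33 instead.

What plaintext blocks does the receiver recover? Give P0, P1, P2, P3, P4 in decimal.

CBC decryption: P_i = D(K, C_i) ⊕ C_{i−1}, with C_{−1} = IV.
Only C3 changed, to 33. In CBC, a change in C_i garbles P_i and flips the same bit in P_{i+1}. Decrypting the received ciphertext:
P0: D(K, 232) = 182; 182 ⊕ 109 = 219.
P1: D(K, 211) = 141; 141 ⊕ 232 = 101.
P2: D(K, 197) = 155; 155 ⊕ 211 = 72.
P3: D(K, 33) = 127; 127 ⊕ 197 = 186.
P4: D(K, 171) = 245; 245 ⊕ 33 = 212.
Blocks that differ from the original plaintext: P3, P4.

P0 = 219, P1 = 101, P2 = 72, P3 = 186, P4 = 212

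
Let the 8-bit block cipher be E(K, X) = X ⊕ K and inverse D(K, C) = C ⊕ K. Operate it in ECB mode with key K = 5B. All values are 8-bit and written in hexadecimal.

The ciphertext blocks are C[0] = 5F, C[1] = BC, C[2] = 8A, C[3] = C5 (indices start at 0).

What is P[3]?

P[3] = 9E

ECB decryption: P_i = D(K, C_i).
P[3]: D(K, C5) = 9E.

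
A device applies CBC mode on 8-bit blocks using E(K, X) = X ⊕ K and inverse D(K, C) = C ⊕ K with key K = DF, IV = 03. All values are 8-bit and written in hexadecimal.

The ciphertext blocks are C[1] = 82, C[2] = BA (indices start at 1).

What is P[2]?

CBC decryption: P_i = D(K, C_i) ⊕ C_{i−1}, with C_{0} = IV.
P[2]: D(K, BA) = 65; 65 ⊕ 82 = E7.

P[2] = E7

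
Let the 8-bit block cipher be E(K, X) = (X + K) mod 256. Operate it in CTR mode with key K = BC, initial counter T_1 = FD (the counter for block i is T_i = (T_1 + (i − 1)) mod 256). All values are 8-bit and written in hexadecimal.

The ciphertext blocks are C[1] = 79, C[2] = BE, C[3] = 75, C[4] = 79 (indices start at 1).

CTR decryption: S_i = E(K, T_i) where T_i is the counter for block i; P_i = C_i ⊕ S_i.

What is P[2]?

P[2]: T = FE, S = E(K, T) = BA; BE ⊕ BA = 04.

P[2] = 04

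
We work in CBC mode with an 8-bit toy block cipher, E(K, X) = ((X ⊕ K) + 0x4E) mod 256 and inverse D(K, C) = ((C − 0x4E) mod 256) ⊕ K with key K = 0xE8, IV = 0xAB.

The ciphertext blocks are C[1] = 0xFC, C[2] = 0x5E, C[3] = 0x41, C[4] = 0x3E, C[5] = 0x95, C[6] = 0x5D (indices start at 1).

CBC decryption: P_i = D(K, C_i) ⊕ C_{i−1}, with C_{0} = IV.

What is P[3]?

P[3]: D(K, 0x41) = 0x1B; 0x1B ⊕ 0x5E = 0x45.

P[3] = 0x45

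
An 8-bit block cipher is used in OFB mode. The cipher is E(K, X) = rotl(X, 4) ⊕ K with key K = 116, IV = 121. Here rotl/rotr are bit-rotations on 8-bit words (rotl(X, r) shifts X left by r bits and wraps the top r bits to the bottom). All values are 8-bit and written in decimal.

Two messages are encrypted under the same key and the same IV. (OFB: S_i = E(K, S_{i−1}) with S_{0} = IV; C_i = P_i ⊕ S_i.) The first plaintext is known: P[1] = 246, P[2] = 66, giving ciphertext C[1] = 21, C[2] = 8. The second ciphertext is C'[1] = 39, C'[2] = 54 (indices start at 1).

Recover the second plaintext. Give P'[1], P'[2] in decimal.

In OFB with a reused IV, both messages share the same keystream S_i, so C_i ⊕ C'_i = P_i ⊕ P'_i and thus P'_i = P_i ⊕ C_i ⊕ C'_i.
P'[1]: 246 ⊕ 21 ⊕ 39 = 196.
P'[2]: 66 ⊕ 8 ⊕ 54 = 124.

P'[1] = 196, P'[2] = 124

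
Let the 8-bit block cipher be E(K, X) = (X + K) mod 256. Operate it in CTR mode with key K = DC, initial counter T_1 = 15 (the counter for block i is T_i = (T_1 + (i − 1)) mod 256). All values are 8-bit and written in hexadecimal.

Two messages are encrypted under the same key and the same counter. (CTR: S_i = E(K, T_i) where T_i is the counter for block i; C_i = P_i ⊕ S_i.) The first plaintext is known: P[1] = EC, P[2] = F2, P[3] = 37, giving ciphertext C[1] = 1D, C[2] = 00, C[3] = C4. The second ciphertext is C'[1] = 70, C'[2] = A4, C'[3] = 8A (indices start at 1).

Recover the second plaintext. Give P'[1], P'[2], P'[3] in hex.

P'[1] = 81, P'[2] = 56, P'[3] = 79

In CTR with a reused counter, both messages share the same keystream S_i, so C_i ⊕ C'_i = P_i ⊕ P'_i and thus P'_i = P_i ⊕ C_i ⊕ C'_i.
P'[1]: EC ⊕ 1D ⊕ 70 = 81.
P'[2]: F2 ⊕ 00 ⊕ A4 = 56.
P'[3]: 37 ⊕ C4 ⊕ 8A = 79.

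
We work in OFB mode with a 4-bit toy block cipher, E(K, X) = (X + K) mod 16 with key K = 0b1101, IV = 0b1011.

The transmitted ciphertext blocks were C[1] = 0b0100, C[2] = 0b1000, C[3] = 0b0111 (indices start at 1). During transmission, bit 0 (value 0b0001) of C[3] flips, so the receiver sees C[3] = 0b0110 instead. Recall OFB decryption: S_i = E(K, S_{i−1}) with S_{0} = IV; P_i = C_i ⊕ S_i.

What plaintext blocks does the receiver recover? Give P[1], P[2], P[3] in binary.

Only C[3] changed, to 0b0110. In OFB, a change in C_i flips the same bit in P_i only; the keystream is unaffected. Decrypting the received ciphertext:
P[1]: S = E(K, 0b1011) = 0b1000; 0b0100 ⊕ 0b1000 = 0b1100.
P[2]: S = E(K, 0b1000) = 0b0101; 0b1000 ⊕ 0b0101 = 0b1101.
P[3]: S = E(K, 0b0101) = 0b0010; 0b0110 ⊕ 0b0010 = 0b0100.
Blocks that differ from the original plaintext: P[3].

P[1] = 0b1100, P[2] = 0b1101, P[3] = 0b0100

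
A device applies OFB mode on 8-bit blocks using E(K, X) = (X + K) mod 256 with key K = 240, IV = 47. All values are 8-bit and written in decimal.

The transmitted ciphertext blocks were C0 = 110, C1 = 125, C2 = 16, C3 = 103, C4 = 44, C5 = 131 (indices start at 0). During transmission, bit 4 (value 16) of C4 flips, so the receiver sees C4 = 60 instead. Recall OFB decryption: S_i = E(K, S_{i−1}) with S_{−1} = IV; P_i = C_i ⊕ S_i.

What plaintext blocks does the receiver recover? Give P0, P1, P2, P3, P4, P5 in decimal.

Only C4 changed, to 60. In OFB, a change in C_i flips the same bit in P_i only; the keystream is unaffected. Decrypting the received ciphertext:
P0: S = E(K, 47) = 31; 110 ⊕ 31 = 113.
P1: S = E(K, 31) = 15; 125 ⊕ 15 = 114.
P2: S = E(K, 15) = 255; 16 ⊕ 255 = 239.
P3: S = E(K, 255) = 239; 103 ⊕ 239 = 136.
P4: S = E(K, 239) = 223; 60 ⊕ 223 = 227.
P5: S = E(K, 223) = 207; 131 ⊕ 207 = 76.
Blocks that differ from the original plaintext: P4.

P0 = 113, P1 = 114, P2 = 239, P3 = 136, P4 = 227, P5 = 76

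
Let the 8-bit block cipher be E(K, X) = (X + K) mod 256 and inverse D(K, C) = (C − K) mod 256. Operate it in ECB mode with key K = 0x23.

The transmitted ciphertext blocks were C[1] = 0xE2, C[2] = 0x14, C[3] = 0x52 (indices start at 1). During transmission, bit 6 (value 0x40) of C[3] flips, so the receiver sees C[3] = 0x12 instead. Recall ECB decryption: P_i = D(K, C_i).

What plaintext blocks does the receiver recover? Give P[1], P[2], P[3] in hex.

P[1] = 0xBF, P[2] = 0xF1, P[3] = 0xEF

Only C[3] changed, to 0x12. In ECB, a change in C_i affects only P_i. Decrypting the received ciphertext:
P[1]: D(K, 0xE2) = 0xBF.
P[2]: D(K, 0x14) = 0xF1.
P[3]: D(K, 0x12) = 0xEF.
Blocks that differ from the original plaintext: P[3].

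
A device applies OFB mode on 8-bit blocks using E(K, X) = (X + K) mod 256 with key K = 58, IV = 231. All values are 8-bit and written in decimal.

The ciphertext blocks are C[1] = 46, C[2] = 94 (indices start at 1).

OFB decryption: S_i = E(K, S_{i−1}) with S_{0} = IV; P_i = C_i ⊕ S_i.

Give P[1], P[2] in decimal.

P[1]: S = E(K, 231) = 33; 46 ⊕ 33 = 15.
P[2]: S = E(K, 33) = 91; 94 ⊕ 91 = 5.

P[1] = 15, P[2] = 5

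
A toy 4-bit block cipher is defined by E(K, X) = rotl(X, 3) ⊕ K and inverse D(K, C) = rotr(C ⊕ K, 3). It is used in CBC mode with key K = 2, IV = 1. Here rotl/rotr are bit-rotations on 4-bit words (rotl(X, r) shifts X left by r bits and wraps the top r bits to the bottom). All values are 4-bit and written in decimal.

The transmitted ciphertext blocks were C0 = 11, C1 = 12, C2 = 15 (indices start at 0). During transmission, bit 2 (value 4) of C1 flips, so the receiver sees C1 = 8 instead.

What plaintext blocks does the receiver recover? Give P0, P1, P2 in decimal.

P0 = 2, P1 = 14, P2 = 3

CBC decryption: P_i = D(K, C_i) ⊕ C_{i−1}, with C_{−1} = IV.
Only C1 changed, to 8. In CBC, a change in C_i garbles P_i and flips the same bit in P_{i+1}. Decrypting the received ciphertext:
P0: D(K, 11) = 3; 3 ⊕ 1 = 2.
P1: D(K, 8) = 5; 5 ⊕ 11 = 14.
P2: D(K, 15) = 11; 11 ⊕ 8 = 3.
Blocks that differ from the original plaintext: P1, P2.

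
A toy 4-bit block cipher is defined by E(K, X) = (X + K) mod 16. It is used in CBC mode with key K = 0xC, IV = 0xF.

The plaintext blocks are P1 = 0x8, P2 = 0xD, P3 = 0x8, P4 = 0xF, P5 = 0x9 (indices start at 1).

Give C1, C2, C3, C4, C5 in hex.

C1 = 0x3, C2 = 0xA, C3 = 0xE, C4 = 0xD, C5 = 0x0

CBC encryption: C_i = E(K, P_i ⊕ C_{i−1}), with C_{0} = IV.
C1: P1 ⊕ 0xF = 0x7; E(K, 0x7) = 0x3.
C2: P2 ⊕ 0x3 = 0xE; E(K, 0xE) = 0xA.
C3: P3 ⊕ 0xA = 0x2; E(K, 0x2) = 0xE.
C4: P4 ⊕ 0xE = 0x1; E(K, 0x1) = 0xD.
C5: P5 ⊕ 0xD = 0x4; E(K, 0x4) = 0x0.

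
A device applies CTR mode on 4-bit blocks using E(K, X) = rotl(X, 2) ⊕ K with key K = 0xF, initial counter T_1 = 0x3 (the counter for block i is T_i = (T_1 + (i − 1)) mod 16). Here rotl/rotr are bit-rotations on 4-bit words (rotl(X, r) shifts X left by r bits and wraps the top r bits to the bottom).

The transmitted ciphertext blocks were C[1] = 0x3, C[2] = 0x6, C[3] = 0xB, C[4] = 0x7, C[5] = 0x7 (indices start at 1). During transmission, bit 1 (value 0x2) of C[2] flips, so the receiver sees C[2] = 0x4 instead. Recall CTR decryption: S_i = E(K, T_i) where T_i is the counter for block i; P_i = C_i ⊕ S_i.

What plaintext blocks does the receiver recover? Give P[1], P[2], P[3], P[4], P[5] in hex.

Only C[2] changed, to 0x4. In CTR, a change in C_i flips the same bit in P_i only; the keystream is unaffected. Decrypting the received ciphertext:
P[1]: T = 0x3, S = E(K, T) = 0x3; 0x3 ⊕ 0x3 = 0x0.
P[2]: T = 0x4, S = E(K, T) = 0xE; 0x4 ⊕ 0xE = 0xA.
P[3]: T = 0x5, S = E(K, T) = 0xA; 0xB ⊕ 0xA = 0x1.
P[4]: T = 0x6, S = E(K, T) = 0x6; 0x7 ⊕ 0x6 = 0x1.
P[5]: T = 0x7, S = E(K, T) = 0x2; 0x7 ⊕ 0x2 = 0x5.
Blocks that differ from the original plaintext: P[2].

P[1] = 0x0, P[2] = 0xA, P[3] = 0x1, P[4] = 0x1, P[5] = 0x5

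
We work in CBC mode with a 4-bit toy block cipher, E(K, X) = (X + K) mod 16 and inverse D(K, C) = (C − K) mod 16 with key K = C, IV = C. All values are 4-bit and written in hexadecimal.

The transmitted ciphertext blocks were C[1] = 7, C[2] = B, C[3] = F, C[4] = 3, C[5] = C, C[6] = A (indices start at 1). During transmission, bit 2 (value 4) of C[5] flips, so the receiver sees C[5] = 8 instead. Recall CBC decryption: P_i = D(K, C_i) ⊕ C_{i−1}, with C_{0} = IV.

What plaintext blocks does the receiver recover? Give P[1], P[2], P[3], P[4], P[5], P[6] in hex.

P[1] = 7, P[2] = 8, P[3] = 8, P[4] = 8, P[5] = F, P[6] = 6

Only C[5] changed, to 8. In CBC, a change in C_i garbles P_i and flips the same bit in P_{i+1}. Decrypting the received ciphertext:
P[1]: D(K, 7) = B; B ⊕ C = 7.
P[2]: D(K, B) = F; F ⊕ 7 = 8.
P[3]: D(K, F) = 3; 3 ⊕ B = 8.
P[4]: D(K, 3) = 7; 7 ⊕ F = 8.
P[5]: D(K, 8) = C; C ⊕ 3 = F.
P[6]: D(K, A) = E; E ⊕ 8 = 6.
Blocks that differ from the original plaintext: P[5], P[6].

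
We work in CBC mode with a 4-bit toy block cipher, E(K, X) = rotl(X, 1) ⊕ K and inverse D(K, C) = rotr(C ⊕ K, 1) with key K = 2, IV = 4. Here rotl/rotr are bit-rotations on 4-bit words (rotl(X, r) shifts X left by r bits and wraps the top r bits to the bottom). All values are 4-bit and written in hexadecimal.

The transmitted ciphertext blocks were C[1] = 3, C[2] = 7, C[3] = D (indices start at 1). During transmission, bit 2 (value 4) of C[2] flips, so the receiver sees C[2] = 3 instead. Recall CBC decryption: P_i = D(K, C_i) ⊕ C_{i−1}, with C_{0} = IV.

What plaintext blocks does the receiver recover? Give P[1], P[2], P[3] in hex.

Only C[2] changed, to 3. In CBC, a change in C_i garbles P_i and flips the same bit in P_{i+1}. Decrypting the received ciphertext:
P[1]: D(K, 3) = 8; 8 ⊕ 4 = C.
P[2]: D(K, 3) = 8; 8 ⊕ 3 = B.
P[3]: D(K, D) = F; F ⊕ 3 = C.
Blocks that differ from the original plaintext: P[2], P[3].

P[1] = C, P[2] = B, P[3] = C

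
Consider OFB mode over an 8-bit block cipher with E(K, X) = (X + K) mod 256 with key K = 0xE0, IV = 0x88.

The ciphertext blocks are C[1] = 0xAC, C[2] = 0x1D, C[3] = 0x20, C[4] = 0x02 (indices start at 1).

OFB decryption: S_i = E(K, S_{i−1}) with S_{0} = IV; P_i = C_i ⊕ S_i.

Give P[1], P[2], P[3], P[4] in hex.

P[1]: S = E(K, 0x88) = 0x68; 0xAC ⊕ 0x68 = 0xC4.
P[2]: S = E(K, 0x68) = 0x48; 0x1D ⊕ 0x48 = 0x55.
P[3]: S = E(K, 0x48) = 0x28; 0x20 ⊕ 0x28 = 0x08.
P[4]: S = E(K, 0x28) = 0x08; 0x02 ⊕ 0x08 = 0x0A.

P[1] = 0xC4, P[2] = 0x55, P[3] = 0x08, P[4] = 0x0A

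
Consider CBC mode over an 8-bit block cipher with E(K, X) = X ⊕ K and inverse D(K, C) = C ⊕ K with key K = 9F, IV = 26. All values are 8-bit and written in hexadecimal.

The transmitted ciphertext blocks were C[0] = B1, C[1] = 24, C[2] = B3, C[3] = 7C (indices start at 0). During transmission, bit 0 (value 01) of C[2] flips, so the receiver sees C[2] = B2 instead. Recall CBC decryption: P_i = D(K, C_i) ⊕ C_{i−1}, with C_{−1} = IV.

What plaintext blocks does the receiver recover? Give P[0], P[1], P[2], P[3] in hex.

P[0] = 08, P[1] = 0A, P[2] = 09, P[3] = 51

Only C[2] changed, to B2. In CBC, a change in C_i garbles P_i and flips the same bit in P_{i+1}. Decrypting the received ciphertext:
P[0]: D(K, B1) = 2E; 2E ⊕ 26 = 08.
P[1]: D(K, 24) = BB; BB ⊕ B1 = 0A.
P[2]: D(K, B2) = 2D; 2D ⊕ 24 = 09.
P[3]: D(K, 7C) = E3; E3 ⊕ B2 = 51.
Blocks that differ from the original plaintext: P[2], P[3].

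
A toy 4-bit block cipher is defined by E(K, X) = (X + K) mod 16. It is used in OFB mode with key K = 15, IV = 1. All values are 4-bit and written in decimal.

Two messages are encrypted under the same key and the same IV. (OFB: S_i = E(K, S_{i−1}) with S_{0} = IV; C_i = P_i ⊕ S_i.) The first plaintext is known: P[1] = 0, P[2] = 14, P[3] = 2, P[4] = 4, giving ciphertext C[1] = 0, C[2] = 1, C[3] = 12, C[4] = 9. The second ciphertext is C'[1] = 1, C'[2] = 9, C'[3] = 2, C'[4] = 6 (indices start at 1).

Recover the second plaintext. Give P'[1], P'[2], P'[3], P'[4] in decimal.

P'[1] = 1, P'[2] = 6, P'[3] = 12, P'[4] = 11

In OFB with a reused IV, both messages share the same keystream S_i, so C_i ⊕ C'_i = P_i ⊕ P'_i and thus P'_i = P_i ⊕ C_i ⊕ C'_i.
P'[1]: 0 ⊕ 0 ⊕ 1 = 1.
P'[2]: 14 ⊕ 1 ⊕ 9 = 6.
P'[3]: 2 ⊕ 12 ⊕ 2 = 12.
P'[4]: 4 ⊕ 9 ⊕ 6 = 11.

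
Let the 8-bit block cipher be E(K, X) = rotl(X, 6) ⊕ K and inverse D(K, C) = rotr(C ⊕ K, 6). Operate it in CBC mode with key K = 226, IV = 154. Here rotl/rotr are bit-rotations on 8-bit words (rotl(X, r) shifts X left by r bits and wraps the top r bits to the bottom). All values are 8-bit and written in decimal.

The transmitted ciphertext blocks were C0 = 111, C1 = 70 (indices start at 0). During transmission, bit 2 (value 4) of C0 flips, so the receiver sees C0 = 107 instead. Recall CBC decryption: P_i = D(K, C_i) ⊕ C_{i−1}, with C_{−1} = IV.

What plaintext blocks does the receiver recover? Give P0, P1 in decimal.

P0 = 188, P1 = 249

Only C0 changed, to 107. In CBC, a change in C_i garbles P_i and flips the same bit in P_{i+1}. Decrypting the received ciphertext:
P0: D(K, 107) = 38; 38 ⊕ 154 = 188.
P1: D(K, 70) = 146; 146 ⊕ 107 = 249.
Blocks that differ from the original plaintext: P0, P1.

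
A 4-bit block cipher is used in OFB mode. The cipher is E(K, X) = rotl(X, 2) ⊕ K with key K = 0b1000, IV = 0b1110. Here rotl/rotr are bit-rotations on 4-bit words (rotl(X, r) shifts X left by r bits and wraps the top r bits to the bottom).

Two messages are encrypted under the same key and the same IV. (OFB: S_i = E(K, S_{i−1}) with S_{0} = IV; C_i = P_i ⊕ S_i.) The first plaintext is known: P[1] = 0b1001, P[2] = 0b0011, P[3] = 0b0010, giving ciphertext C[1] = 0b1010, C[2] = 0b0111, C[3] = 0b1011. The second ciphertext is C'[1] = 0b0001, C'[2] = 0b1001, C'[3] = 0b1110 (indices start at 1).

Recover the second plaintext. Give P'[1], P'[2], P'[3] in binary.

In OFB with a reused IV, both messages share the same keystream S_i, so C_i ⊕ C'_i = P_i ⊕ P'_i and thus P'_i = P_i ⊕ C_i ⊕ C'_i.
P'[1]: 0b1001 ⊕ 0b1010 ⊕ 0b0001 = 0b0010.
P'[2]: 0b0011 ⊕ 0b0111 ⊕ 0b1001 = 0b1101.
P'[3]: 0b0010 ⊕ 0b1011 ⊕ 0b1110 = 0b0111.

P'[1] = 0b0010, P'[2] = 0b1101, P'[3] = 0b0111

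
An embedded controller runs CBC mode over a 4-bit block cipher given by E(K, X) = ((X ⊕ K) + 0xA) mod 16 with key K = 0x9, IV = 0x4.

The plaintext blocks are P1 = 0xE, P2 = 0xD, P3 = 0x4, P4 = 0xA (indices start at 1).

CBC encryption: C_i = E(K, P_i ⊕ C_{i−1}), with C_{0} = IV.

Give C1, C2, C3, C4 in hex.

C1 = 0xD, C2 = 0x3, C3 = 0x8, C4 = 0x5

C1: P1 ⊕ 0x4 = 0xA; E(K, 0xA) = 0xD.
C2: P2 ⊕ 0xD = 0x0; E(K, 0x0) = 0x3.
C3: P3 ⊕ 0x3 = 0x7; E(K, 0x7) = 0x8.
C4: P4 ⊕ 0x8 = 0x2; E(K, 0x2) = 0x5.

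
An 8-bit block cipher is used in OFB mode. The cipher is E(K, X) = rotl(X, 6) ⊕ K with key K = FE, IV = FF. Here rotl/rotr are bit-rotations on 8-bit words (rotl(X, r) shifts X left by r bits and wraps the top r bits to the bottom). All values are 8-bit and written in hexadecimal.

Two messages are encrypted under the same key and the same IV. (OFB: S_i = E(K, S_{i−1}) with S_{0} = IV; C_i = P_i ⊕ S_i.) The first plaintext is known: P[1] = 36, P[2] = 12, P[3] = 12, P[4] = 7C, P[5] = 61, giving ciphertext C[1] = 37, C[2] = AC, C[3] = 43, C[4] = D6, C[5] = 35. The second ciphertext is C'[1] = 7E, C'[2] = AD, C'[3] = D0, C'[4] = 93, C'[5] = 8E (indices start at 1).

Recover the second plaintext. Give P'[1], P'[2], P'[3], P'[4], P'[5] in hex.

P'[1] = 7F, P'[2] = 13, P'[3] = 81, P'[4] = 39, P'[5] = DA

In OFB with a reused IV, both messages share the same keystream S_i, so C_i ⊕ C'_i = P_i ⊕ P'_i and thus P'_i = P_i ⊕ C_i ⊕ C'_i.
P'[1]: 36 ⊕ 37 ⊕ 7E = 7F.
P'[2]: 12 ⊕ AC ⊕ AD = 13.
P'[3]: 12 ⊕ 43 ⊕ D0 = 81.
P'[4]: 7C ⊕ D6 ⊕ 93 = 39.
P'[5]: 61 ⊕ 35 ⊕ 8E = DA.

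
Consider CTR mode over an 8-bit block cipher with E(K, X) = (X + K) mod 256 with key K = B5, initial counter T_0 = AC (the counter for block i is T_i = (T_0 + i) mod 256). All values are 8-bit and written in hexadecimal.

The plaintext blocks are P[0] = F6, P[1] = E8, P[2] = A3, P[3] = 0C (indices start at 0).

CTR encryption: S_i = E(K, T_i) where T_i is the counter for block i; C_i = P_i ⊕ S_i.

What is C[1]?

C[1] = 8A

C[0]: T = AC, S = E(K, T) = 61; F6 ⊕ 61 = 97.
C[1]: T = AD, S = E(K, T) = 62; E8 ⊕ 62 = 8A.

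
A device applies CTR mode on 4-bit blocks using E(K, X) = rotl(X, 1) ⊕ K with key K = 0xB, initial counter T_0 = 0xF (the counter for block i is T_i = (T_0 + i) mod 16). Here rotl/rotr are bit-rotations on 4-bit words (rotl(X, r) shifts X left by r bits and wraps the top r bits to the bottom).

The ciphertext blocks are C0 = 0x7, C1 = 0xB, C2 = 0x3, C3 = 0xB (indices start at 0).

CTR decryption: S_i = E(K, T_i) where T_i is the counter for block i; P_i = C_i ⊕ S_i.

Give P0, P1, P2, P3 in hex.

P0 = 0x3, P1 = 0x0, P2 = 0xA, P3 = 0x4

P0: T = 0xF, S = E(K, T) = 0x4; 0x7 ⊕ 0x4 = 0x3.
P1: T = 0x0, S = E(K, T) = 0xB; 0xB ⊕ 0xB = 0x0.
P2: T = 0x1, S = E(K, T) = 0x9; 0x3 ⊕ 0x9 = 0xA.
P3: T = 0x2, S = E(K, T) = 0xF; 0xB ⊕ 0xF = 0x4.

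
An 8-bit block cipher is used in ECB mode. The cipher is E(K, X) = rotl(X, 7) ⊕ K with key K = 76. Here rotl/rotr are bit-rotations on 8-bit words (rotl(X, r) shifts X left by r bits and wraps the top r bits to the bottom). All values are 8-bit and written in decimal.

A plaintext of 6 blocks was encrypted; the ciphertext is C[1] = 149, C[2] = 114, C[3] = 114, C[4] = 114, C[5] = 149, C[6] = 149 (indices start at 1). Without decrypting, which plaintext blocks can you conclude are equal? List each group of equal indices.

P[1] = P[5] = P[6]; P[2] = P[3] = P[4]

ECB encrypts each block independently with the same key, so equal ciphertext blocks imply equal plaintext blocks.
C[1] = C[5] = C[6] = 149, so P[1] = P[5] = P[6].
C[2] = C[3] = C[4] = 114, so P[2] = P[3] = P[4].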